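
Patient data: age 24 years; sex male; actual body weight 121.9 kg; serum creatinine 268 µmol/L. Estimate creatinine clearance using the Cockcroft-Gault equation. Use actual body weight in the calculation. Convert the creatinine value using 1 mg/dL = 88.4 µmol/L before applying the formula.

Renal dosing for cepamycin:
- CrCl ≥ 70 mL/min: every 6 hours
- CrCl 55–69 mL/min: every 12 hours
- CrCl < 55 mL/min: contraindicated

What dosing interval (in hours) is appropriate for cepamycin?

every 12 hours

SCr = 268 / 88.4 = 3.032 mg/dL
CrCl = (140 − 24) × 121.9 / (72 × 3.032) = 14140.4 / 218.30 ≈ 64.8 mL/min
CrCl ≈ 65 mL/min → bracket 55–69 mL/min → every 12 hours.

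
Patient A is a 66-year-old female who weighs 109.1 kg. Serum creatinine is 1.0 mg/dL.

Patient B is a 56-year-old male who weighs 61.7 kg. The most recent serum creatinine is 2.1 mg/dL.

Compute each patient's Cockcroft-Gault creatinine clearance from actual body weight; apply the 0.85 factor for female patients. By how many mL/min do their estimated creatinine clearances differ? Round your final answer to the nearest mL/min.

Patient A: CrCl = (140 − 66) × 109.1 / (72 × 1) × 0.85 = 8073.4 / 72.00 × 0.85 ≈ 95.3 mL/min
Patient B: CrCl = (140 − 56) × 61.7 / (72 × 2.1) = 5182.8 / 151.20 ≈ 34.3 mL/min
|95.3 − 34.3| = 61.0 mL/min

61 mL/min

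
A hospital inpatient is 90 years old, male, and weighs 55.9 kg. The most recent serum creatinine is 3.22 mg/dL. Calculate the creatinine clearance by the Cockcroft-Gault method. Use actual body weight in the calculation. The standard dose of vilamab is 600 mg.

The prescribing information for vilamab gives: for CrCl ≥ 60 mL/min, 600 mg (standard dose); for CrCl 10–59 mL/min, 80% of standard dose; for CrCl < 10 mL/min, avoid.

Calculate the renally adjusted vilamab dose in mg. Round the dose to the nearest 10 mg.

480 mg

CrCl = (140 − 90) × 55.9 / (72 × 3.22) = 2795.0 / 231.84 ≈ 12.1 mL/min
CrCl ≈ 12 mL/min → bracket 10–59 mL/min.
80% of 600 mg = 480 mg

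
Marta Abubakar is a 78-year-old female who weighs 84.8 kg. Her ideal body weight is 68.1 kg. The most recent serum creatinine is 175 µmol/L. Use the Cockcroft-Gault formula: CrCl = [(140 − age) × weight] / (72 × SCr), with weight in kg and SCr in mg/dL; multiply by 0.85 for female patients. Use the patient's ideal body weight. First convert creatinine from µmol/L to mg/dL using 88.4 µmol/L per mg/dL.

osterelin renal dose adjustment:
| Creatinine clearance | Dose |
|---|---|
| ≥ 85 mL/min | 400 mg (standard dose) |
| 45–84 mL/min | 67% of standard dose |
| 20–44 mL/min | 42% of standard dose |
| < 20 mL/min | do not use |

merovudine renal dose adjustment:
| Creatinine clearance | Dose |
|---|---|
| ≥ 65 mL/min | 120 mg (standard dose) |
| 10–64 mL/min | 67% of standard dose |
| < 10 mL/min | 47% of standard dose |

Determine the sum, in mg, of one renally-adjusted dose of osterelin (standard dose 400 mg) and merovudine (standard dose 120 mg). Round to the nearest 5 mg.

250 mg

SCr = 175 / 88.4 = 1.98 mg/dL
CrCl = (140 − 78) × 68.1 / (72 × 1.98) × 0.85 = 4222.2 / 142.56 × 0.85 ≈ 25.2 mL/min
CrCl ≈ 25 mL/min.
osterelin: 20–44 mL/min → 42% of 400 mg = 168 mg.
merovudine: 10–64 mL/min → 67% of 120 mg = 80.4 mg.
Total = 168 + 80.4 = 248.4 mg.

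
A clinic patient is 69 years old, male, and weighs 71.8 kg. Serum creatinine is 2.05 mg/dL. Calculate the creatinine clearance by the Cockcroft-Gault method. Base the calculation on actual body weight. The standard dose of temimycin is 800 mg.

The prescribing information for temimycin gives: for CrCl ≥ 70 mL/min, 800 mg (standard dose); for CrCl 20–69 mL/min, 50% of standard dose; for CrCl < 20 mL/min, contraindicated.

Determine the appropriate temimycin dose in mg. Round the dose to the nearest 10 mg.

CrCl = (140 − 69) × 71.8 / (72 × 2.05) = 5097.8 / 147.60 ≈ 34.5 mL/min
CrCl ≈ 35 mL/min → bracket 20–69 mL/min.
50% of 800 mg = 400 mg

400 mg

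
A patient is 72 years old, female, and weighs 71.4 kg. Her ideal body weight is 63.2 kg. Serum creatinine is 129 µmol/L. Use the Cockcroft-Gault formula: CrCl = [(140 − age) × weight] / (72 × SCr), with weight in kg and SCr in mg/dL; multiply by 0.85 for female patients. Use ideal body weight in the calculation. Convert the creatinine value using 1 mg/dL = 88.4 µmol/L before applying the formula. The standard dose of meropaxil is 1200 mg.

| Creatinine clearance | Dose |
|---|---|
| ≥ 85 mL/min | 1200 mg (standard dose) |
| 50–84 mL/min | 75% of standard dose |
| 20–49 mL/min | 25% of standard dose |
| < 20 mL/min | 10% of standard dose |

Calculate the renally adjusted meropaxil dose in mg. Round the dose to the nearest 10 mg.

SCr = 129 / 88.4 = 1.459 mg/dL
CrCl = (140 − 72) × 63.2 / (72 × 1.459) × 0.85 = 4297.6 / 105.05 × 0.85 ≈ 34.8 mL/min
CrCl ≈ 35 mL/min → bracket 20–49 mL/min.
25% of 1200 mg = 300 mg

300 mg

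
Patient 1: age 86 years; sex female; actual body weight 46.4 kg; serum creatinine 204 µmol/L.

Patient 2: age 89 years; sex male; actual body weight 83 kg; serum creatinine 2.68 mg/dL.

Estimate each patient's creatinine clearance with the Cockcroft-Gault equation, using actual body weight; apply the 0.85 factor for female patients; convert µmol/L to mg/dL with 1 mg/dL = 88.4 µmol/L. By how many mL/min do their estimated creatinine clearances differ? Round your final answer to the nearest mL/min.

9 mL/min

Patient 1: SCr = 204 / 88.4 = 2.308 mg/dL
Patient 1: CrCl = (140 − 86) × 46.4 / (72 × 2.308) × 0.85 = 2505.6 / 166.18 × 0.85 ≈ 12.8 mL/min
Patient 2: CrCl = (140 − 89) × 83 / (72 × 2.68) = 4233.0 / 192.96 ≈ 21.9 mL/min
|12.8 − 21.9| = 9.1 mL/min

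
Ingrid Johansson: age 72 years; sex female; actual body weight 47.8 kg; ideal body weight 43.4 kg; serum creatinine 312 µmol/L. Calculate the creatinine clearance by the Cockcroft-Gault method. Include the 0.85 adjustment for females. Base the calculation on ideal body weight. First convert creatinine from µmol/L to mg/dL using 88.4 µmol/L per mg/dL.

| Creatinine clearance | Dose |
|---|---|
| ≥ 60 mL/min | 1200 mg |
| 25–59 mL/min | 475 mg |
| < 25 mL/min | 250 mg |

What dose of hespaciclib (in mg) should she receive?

250 mg

SCr = 312 / 88.4 = 3.529 mg/dL
CrCl = (140 − 72) × 43.4 / (72 × 3.529) × 0.85 = 2951.2 / 254.09 × 0.85 ≈ 9.9 mL/min
CrCl ≈ 10 mL/min → bracket < 25 mL/min.
Dose for this bracket: 250 mg.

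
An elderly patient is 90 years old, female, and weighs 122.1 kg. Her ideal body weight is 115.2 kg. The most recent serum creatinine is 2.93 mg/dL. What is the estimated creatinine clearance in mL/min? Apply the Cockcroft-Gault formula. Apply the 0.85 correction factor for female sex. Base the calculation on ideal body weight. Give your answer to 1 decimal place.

CrCl = (140 − 90) × 115.2 / (72 × 2.93) × 0.85 = 5760.0 / 210.96 × 0.85 ≈ 23.2 mL/min

23.2 mL/min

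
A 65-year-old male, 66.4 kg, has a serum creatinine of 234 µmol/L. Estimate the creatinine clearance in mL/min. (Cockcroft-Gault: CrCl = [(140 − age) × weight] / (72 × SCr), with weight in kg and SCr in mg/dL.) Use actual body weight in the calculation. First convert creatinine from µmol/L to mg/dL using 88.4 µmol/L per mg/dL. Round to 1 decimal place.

26.1 mL/min

SCr = 234 / 88.4 = 2.647 mg/dL
CrCl = (140 − 65) × 66.4 / (72 × 2.647) = 4980.0 / 190.58 ≈ 26.1 mL/min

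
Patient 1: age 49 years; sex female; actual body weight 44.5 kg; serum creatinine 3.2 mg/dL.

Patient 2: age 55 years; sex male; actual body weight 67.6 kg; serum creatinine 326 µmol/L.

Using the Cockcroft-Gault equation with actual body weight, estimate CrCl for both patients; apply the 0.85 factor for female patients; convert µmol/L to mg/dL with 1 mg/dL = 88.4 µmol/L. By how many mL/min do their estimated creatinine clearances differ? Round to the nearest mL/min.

Patient 1: CrCl = (140 − 49) × 44.5 / (72 × 3.2) × 0.85 = 4049.5 / 230.40 × 0.85 ≈ 14.9 mL/min
Patient 2: SCr = 326 / 88.4 = 3.688 mg/dL
Patient 2: CrCl = (140 − 55) × 67.6 / (72 × 3.688) = 5746.0 / 265.54 ≈ 21.6 mL/min
|14.9 − 21.6| = 6.7 mL/min

7 mL/min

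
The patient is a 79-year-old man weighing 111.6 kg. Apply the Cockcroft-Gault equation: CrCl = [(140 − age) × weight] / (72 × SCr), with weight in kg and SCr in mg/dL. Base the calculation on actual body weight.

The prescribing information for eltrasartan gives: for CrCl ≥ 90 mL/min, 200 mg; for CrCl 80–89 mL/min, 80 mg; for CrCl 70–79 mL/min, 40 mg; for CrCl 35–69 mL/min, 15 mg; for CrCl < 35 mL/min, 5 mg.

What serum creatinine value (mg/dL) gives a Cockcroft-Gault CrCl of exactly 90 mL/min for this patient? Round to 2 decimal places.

Standard dose requires CrCl ≥ 90 mL/min.
Set (140 − 79) × 111.6 / (72 × SCr) = 90
SCr = (140 − 79) × 111.6 / (72 × 90) = 1.051 mg/dL

1.05 mg/dL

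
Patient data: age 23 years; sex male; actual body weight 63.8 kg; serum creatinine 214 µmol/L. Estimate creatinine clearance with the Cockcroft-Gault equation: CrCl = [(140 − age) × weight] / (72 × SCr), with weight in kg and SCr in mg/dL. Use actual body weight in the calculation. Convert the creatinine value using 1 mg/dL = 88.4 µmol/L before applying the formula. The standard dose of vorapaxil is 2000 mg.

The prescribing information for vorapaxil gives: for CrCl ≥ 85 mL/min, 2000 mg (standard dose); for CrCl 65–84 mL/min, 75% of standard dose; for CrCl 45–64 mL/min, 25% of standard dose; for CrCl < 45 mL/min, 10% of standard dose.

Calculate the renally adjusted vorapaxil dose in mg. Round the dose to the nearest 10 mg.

200 mg

SCr = 214 / 88.4 = 2.421 mg/dL
CrCl = (140 − 23) × 63.8 / (72 × 2.421) = 7464.6 / 174.31 ≈ 42.8 mL/min
CrCl ≈ 43 mL/min → bracket < 45 mL/min.
10% of 2000 mg = 200 mg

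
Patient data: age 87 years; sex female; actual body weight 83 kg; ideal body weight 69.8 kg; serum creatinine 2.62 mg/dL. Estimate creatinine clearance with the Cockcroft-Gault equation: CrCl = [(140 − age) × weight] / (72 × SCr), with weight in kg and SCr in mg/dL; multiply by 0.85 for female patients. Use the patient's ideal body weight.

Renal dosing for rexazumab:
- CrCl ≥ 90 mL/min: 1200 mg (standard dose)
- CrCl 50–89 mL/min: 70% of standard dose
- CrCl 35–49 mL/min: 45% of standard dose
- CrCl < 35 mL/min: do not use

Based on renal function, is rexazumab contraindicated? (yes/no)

yes

CrCl = (140 − 87) × 69.8 / (72 × 2.62) × 0.85 = 3699.4 / 188.64 × 0.85 ≈ 16.7 mL/min
CrCl ≈ 17 mL/min, which is < 35 mL/min.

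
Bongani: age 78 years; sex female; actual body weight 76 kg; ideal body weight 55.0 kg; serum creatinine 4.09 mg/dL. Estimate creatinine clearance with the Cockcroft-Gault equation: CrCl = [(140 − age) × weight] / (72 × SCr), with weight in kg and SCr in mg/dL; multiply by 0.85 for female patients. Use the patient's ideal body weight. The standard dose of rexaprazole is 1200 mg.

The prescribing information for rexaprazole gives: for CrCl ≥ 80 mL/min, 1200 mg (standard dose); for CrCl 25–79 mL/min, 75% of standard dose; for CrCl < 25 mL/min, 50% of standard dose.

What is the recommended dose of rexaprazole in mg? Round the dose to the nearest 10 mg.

CrCl = (140 − 78) × 55 / (72 × 4.09) × 0.85 = 3410.0 / 294.48 × 0.85 ≈ 9.8 mL/min
CrCl ≈ 10 mL/min → bracket < 25 mL/min.
50% of 1200 mg = 600 mg

600 mg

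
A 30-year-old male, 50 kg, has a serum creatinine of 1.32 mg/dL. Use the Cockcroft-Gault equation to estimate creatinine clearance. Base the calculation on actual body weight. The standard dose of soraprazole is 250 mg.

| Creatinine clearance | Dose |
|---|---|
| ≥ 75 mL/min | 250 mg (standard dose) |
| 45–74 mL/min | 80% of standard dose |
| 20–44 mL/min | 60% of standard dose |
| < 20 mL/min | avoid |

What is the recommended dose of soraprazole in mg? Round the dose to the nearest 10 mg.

CrCl = (140 − 30) × 50 / (72 × 1.32) = 5500.0 / 95.04 ≈ 57.9 mL/min
CrCl ≈ 58 mL/min → bracket 45–74 mL/min.
80% of 250 mg = 200 mg

200 mg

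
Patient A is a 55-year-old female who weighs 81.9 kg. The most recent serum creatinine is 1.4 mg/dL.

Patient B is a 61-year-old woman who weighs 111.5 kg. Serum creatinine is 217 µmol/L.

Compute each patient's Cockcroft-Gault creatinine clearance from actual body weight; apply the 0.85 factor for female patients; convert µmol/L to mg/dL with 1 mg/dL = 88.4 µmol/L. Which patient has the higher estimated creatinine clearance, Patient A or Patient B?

Patient A

Patient A: CrCl = (140 − 55) × 81.9 / (72 × 1.4) × 0.85 = 6961.5 / 100.80 × 0.85 ≈ 58.7 mL/min
Patient B: SCr = 217 / 88.4 = 2.455 mg/dL
Patient B: CrCl = (140 − 61) × 111.5 / (72 × 2.455) × 0.85 = 8808.5 / 176.76 × 0.85 ≈ 42.4 mL/min
58.7 vs 42.4 mL/min → Patient A is higher.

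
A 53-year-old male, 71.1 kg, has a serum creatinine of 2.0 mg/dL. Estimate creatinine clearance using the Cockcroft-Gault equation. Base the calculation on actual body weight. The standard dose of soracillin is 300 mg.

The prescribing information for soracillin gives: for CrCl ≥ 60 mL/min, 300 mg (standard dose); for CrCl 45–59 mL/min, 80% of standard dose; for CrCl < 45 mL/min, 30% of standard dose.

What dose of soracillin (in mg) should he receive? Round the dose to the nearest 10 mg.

CrCl = (140 − 53) × 71.1 / (72 × 2) = 6185.7 / 144.00 ≈ 43.0 mL/min
CrCl ≈ 43 mL/min → bracket < 45 mL/min.
30% of 300 mg = 90 mg

90 mg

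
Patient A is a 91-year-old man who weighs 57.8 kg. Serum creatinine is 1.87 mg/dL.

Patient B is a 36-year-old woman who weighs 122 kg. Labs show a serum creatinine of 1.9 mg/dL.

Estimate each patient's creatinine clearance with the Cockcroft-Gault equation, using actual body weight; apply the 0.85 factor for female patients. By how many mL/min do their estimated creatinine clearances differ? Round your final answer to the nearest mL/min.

Patient A: CrCl = (140 − 91) × 57.8 / (72 × 1.87) = 2832.2 / 134.64 ≈ 21.0 mL/min
Patient B: CrCl = (140 − 36) × 122 / (72 × 1.9) × 0.85 = 12688.0 / 136.80 × 0.85 ≈ 78.8 mL/min
|21.0 − 78.8| = 57.8 mL/min

58 mL/min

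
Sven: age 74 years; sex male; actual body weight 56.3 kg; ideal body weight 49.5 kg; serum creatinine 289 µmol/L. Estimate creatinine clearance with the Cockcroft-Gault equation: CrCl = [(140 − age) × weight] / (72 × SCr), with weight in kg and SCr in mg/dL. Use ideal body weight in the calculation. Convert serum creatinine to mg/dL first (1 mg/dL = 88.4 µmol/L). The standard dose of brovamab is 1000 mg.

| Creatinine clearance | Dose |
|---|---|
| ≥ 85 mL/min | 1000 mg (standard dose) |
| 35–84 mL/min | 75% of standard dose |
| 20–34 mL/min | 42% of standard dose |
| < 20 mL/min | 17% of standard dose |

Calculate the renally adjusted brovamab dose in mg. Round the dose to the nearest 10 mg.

170 mg

SCr = 289 / 88.4 = 3.269 mg/dL
CrCl = (140 − 74) × 49.5 / (72 × 3.269) = 3267.0 / 235.37 ≈ 13.9 mL/min
CrCl ≈ 14 mL/min → bracket < 20 mL/min.
17% of 1000 mg = 170 mg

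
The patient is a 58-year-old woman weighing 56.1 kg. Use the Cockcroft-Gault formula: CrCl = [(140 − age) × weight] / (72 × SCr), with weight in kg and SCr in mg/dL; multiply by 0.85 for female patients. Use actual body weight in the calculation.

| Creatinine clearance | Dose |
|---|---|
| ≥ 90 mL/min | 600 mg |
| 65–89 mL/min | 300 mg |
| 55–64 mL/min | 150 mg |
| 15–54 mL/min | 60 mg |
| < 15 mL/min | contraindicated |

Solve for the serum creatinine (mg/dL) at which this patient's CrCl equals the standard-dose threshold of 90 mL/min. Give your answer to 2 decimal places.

0.60 mg/dL

Standard dose requires CrCl ≥ 90 mL/min.
Set (140 − 58) × 56.1 × 0.85 / (72 × SCr) = 90
SCr = (140 − 58) × 56.1 × 0.85 / (72 × 90) = 0.603 mg/dL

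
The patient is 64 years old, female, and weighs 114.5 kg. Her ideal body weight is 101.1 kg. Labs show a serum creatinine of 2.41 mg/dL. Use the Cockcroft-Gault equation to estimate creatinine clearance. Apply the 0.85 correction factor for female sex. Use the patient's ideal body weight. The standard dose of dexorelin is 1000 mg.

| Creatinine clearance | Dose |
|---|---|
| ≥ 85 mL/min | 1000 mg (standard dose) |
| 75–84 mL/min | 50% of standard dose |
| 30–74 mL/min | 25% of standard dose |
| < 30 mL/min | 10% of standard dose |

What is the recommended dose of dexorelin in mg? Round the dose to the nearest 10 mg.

250 mg

CrCl = (140 − 64) × 101.1 / (72 × 2.41) × 0.85 = 7683.6 / 173.52 × 0.85 ≈ 37.6 mL/min
CrCl ≈ 38 mL/min → bracket 30–74 mL/min.
25% of 1000 mg = 250 mg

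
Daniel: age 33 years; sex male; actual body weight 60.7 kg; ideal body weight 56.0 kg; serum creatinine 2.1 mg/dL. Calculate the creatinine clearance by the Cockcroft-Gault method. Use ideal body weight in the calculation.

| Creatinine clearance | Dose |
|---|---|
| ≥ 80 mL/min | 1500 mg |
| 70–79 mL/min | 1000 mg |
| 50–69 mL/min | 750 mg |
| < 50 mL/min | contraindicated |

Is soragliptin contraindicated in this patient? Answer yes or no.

yes

CrCl = (140 − 33) × 56 / (72 × 2.1) = 5992.0 / 151.20 ≈ 39.6 mL/min
CrCl ≈ 40 mL/min, which is < 50 mL/min.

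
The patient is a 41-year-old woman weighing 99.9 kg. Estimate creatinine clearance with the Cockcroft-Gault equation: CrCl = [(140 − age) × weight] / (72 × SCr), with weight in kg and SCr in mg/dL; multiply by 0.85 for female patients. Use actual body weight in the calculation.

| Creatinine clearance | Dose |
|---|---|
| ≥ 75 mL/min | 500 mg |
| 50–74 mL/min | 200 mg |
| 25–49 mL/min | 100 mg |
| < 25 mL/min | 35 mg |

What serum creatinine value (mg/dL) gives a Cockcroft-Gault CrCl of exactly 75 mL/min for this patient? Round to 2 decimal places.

Standard dose requires CrCl ≥ 75 mL/min.
Set (140 − 41) × 99.9 × 0.85 / (72 × SCr) = 75
SCr = (140 − 41) × 99.9 × 0.85 / (72 × 75) = 1.557 mg/dL

1.56 mg/dL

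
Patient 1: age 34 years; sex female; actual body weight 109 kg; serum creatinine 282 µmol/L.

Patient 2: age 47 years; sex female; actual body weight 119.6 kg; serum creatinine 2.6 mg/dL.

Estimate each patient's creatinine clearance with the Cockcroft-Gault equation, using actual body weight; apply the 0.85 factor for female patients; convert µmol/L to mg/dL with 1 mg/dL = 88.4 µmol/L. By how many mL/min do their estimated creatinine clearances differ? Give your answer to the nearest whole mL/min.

Patient 1: SCr = 282 / 88.4 = 3.19 mg/dL
Patient 1: CrCl = (140 − 34) × 109 / (72 × 3.19) × 0.85 = 11554.0 / 229.68 × 0.85 ≈ 42.8 mL/min
Patient 2: CrCl = (140 − 47) × 119.6 / (72 × 2.6) × 0.85 = 11122.8 / 187.20 × 0.85 ≈ 50.5 mL/min
|42.8 − 50.5| = 7.7 mL/min

8 mL/min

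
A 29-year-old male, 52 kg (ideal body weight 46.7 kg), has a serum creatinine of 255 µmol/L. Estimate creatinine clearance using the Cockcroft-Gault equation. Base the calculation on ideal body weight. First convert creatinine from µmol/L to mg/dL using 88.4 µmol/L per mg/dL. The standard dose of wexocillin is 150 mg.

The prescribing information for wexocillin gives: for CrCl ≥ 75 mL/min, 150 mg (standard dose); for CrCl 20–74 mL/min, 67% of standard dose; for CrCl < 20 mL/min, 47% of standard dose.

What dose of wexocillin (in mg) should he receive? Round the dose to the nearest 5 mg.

SCr = 255 / 88.4 = 2.885 mg/dL
CrCl = (140 − 29) × 46.7 / (72 × 2.885) = 5183.7 / 207.72 ≈ 25.0 mL/min
CrCl ≈ 25 mL/min → bracket 20–74 mL/min.
67% of 150 mg = 100.5 mg → 100 mg

100 mg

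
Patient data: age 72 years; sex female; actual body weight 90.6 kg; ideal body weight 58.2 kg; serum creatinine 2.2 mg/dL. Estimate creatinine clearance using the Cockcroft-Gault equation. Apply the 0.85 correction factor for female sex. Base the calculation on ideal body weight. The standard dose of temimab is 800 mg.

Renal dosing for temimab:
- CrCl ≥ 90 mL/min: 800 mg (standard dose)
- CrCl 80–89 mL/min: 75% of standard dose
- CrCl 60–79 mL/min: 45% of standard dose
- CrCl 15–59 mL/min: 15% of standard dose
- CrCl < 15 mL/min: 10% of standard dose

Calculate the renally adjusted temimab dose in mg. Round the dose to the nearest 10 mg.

120 mg

CrCl = (140 − 72) × 58.2 / (72 × 2.2) × 0.85 = 3957.6 / 158.40 × 0.85 ≈ 21.2 mL/min
CrCl ≈ 21 mL/min → bracket 15–59 mL/min.
15% of 800 mg = 120 mg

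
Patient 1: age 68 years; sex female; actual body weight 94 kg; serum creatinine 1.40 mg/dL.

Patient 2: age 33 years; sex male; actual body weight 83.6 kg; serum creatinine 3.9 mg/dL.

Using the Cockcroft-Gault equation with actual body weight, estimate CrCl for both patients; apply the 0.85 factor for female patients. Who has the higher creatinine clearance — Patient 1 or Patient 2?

Patient 1

Patient 1: CrCl = (140 − 68) × 94 / (72 × 1.4) × 0.85 = 6768.0 / 100.80 × 0.85 ≈ 57.1 mL/min
Patient 2: CrCl = (140 − 33) × 83.6 / (72 × 3.9) = 8945.2 / 280.80 ≈ 31.9 mL/min
57.1 vs 31.9 mL/min → Patient 1 is higher.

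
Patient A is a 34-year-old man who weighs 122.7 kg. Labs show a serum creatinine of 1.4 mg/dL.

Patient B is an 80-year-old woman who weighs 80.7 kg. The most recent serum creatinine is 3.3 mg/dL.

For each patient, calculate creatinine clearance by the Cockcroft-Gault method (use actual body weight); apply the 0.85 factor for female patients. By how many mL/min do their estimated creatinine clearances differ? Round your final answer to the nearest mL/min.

112 mL/min

Patient A: CrCl = (140 − 34) × 122.7 / (72 × 1.4) = 13006.2 / 100.80 ≈ 129.0 mL/min
Patient B: CrCl = (140 − 80) × 80.7 / (72 × 3.3) × 0.85 = 4842.0 / 237.60 × 0.85 ≈ 17.3 mL/min
|129.0 − 17.3| = 111.7 mL/min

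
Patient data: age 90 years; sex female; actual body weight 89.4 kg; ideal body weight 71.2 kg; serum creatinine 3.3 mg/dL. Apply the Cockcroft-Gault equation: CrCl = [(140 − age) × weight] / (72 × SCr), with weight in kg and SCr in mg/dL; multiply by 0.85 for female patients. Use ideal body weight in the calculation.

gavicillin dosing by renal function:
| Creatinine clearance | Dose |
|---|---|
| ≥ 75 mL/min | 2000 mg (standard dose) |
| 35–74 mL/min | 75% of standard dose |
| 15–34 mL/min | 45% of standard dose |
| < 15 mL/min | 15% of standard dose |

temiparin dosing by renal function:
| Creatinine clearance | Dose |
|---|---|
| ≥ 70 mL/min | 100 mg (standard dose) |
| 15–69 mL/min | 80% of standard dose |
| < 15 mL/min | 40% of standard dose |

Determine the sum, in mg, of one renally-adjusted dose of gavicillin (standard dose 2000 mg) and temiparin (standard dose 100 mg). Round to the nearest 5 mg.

340 mg

CrCl = (140 − 90) × 71.2 / (72 × 3.3) × 0.85 = 3560.0 / 237.60 × 0.85 ≈ 12.7 mL/min
CrCl ≈ 13 mL/min.
gavicillin: < 15 mL/min → 15% of 2000 mg = 300 mg.
temiparin: < 15 mL/min → 40% of 100 mg = 40 mg.
Total = 300 + 40 = 340 mg.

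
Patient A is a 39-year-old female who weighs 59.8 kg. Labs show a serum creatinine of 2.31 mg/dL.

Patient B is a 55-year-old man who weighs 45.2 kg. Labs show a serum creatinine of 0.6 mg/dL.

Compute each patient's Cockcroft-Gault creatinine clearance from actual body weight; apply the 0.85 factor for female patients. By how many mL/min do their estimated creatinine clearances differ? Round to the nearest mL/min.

58 mL/min

Patient A: CrCl = (140 − 39) × 59.8 / (72 × 2.31) × 0.85 = 6039.8 / 166.32 × 0.85 ≈ 30.9 mL/min
Patient B: CrCl = (140 − 55) × 45.2 / (72 × 0.6) = 3842.0 / 43.20 ≈ 88.9 mL/min
|30.9 − 88.9| = 58.0 mL/min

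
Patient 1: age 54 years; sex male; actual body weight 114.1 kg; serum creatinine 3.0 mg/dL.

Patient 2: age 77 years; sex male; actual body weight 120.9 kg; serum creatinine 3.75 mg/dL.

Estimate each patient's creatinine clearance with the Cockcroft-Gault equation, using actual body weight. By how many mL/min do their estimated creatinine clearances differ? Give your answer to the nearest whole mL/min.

Patient 1: CrCl = (140 − 54) × 114.1 / (72 × 3) = 9812.6 / 216.00 ≈ 45.4 mL/min
Patient 2: CrCl = (140 − 77) × 120.9 / (72 × 3.75) = 7616.7 / 270.00 ≈ 28.2 mL/min
|45.4 − 28.2| = 17.2 mL/min

17 mL/min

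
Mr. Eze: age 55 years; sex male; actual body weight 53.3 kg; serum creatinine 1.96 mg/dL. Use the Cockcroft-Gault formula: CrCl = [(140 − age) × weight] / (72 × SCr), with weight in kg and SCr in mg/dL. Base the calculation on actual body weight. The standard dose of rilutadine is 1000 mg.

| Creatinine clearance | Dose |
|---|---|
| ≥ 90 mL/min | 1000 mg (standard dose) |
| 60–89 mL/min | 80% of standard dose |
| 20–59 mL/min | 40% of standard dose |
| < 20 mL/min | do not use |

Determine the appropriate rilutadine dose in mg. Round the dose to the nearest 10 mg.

CrCl = (140 − 55) × 53.3 / (72 × 1.96) = 4530.5 / 141.12 ≈ 32.1 mL/min
CrCl ≈ 32 mL/min → bracket 20–59 mL/min.
40% of 1000 mg = 400 mg

400 mg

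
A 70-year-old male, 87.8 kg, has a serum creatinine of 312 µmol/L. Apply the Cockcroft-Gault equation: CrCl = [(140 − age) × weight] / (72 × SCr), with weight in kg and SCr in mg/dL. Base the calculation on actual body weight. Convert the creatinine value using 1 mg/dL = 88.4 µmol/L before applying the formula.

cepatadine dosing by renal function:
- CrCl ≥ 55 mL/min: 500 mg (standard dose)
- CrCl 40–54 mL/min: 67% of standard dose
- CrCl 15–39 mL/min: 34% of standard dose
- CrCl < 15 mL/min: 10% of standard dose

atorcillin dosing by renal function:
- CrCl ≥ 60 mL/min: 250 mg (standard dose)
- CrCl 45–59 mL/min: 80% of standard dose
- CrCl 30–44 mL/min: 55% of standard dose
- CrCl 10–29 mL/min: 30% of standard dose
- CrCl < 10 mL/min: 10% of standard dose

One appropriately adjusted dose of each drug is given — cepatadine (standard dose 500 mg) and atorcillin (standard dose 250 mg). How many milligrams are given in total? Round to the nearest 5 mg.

SCr = 312 / 88.4 = 3.529 mg/dL
CrCl = (140 − 70) × 87.8 / (72 × 3.529) = 6146.0 / 254.09 ≈ 24.2 mL/min
CrCl ≈ 24 mL/min.
cepatadine: 15–39 mL/min → 34% of 500 mg = 170 mg.
atorcillin: 10–29 mL/min → 30% of 250 mg = 75 mg.
Total = 170 + 75 = 245 mg.

245 mg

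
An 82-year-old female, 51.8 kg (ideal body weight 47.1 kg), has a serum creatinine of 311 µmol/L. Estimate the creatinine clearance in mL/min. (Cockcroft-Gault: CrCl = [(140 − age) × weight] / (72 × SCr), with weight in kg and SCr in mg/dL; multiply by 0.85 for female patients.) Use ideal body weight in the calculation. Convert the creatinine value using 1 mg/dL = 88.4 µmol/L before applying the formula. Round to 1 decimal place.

SCr = 311 / 88.4 = 3.518 mg/dL
CrCl = (140 − 82) × 47.1 / (72 × 3.518) × 0.85 = 2731.8 / 253.30 × 0.85 ≈ 9.2 mL/min

9.2 mL/min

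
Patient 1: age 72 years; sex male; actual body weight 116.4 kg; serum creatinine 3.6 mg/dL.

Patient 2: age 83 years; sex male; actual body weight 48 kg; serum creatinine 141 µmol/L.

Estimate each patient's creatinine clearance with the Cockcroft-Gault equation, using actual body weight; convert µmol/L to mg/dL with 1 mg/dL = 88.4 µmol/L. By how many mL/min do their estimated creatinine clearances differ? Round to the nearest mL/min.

Patient 1: CrCl = (140 − 72) × 116.4 / (72 × 3.6) = 7915.2 / 259.20 ≈ 30.5 mL/min
Patient 2: SCr = 141 / 88.4 = 1.595 mg/dL
Patient 2: CrCl = (140 − 83) × 48 / (72 × 1.595) = 2736.0 / 114.84 ≈ 23.8 mL/min
|30.5 − 23.8| = 6.7 mL/min

7 mL/min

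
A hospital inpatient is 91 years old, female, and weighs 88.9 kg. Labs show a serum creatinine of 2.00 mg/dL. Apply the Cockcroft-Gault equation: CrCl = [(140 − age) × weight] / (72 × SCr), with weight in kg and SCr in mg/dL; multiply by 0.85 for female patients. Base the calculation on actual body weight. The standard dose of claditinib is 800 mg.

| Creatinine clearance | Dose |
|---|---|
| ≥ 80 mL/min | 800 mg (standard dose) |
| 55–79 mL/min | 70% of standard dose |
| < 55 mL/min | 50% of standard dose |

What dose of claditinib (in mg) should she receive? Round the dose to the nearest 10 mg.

400 mg

CrCl = (140 − 91) × 88.9 / (72 × 2) × 0.85 = 4356.1 / 144.00 × 0.85 ≈ 25.7 mL/min
CrCl ≈ 26 mL/min → bracket < 55 mL/min.
50% of 800 mg = 400 mg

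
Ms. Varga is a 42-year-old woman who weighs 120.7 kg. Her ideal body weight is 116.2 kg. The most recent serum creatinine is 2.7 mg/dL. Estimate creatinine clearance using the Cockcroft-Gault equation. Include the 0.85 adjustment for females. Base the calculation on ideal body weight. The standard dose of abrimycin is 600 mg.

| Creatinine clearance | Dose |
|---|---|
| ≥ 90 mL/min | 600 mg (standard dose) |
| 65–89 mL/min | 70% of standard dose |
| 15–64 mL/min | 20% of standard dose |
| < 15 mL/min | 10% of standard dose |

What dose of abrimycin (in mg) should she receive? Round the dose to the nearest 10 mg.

CrCl = (140 − 42) × 116.2 / (72 × 2.7) × 0.85 = 11387.6 / 194.40 × 0.85 ≈ 49.8 mL/min
CrCl ≈ 50 mL/min → bracket 15–64 mL/min.
20% of 600 mg = 120 mg

120 mg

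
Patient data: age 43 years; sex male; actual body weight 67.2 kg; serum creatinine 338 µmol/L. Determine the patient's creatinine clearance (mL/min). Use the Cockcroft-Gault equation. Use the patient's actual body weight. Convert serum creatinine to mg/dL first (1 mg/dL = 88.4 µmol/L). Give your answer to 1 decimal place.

23.7 mL/min

SCr = 338 / 88.4 = 3.824 mg/dL
CrCl = (140 − 43) × 67.2 / (72 × 3.824) = 6518.4 / 275.33 ≈ 23.7 mL/min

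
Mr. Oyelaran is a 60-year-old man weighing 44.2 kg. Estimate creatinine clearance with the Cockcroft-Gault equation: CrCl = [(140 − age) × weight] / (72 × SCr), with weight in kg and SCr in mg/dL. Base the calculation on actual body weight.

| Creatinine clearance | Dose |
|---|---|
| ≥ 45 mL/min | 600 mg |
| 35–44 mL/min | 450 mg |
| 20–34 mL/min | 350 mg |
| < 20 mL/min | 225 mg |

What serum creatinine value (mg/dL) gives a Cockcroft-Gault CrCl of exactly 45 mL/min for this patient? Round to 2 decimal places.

Standard dose requires CrCl ≥ 45 mL/min.
Set (140 − 60) × 44.2 / (72 × SCr) = 45
SCr = (140 − 60) × 44.2 / (72 × 45) = 1.091 mg/dL

1.09 mg/dL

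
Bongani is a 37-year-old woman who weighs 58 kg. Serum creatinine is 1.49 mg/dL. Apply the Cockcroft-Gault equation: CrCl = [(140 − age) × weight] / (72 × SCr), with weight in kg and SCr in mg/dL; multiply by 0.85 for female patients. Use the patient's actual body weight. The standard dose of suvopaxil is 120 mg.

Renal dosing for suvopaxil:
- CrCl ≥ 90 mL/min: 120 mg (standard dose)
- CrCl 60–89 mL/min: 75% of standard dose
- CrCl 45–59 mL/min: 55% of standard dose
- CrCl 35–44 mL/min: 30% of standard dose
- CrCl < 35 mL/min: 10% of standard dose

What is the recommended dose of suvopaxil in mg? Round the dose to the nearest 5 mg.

65 mg

CrCl = (140 − 37) × 58 / (72 × 1.49) × 0.85 = 5974.0 / 107.28 × 0.85 ≈ 47.3 mL/min
CrCl ≈ 47 mL/min → bracket 45–59 mL/min.
55% of 120 mg = 66 mg → 65 mg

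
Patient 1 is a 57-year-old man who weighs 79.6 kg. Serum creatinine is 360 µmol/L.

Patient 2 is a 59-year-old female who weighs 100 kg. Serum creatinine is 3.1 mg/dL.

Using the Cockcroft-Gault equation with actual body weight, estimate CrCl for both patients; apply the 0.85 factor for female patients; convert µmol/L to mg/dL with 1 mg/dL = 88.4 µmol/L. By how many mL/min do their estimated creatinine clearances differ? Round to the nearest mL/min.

Patient 1: SCr = 360 / 88.4 = 4.072 mg/dL
Patient 1: CrCl = (140 − 57) × 79.6 / (72 × 4.072) = 6606.8 / 293.18 ≈ 22.5 mL/min
Patient 2: CrCl = (140 − 59) × 100 / (72 × 3.1) × 0.85 = 8100.0 / 223.20 × 0.85 ≈ 30.8 mL/min
|22.5 − 30.8| = 8.3 mL/min

8 mL/min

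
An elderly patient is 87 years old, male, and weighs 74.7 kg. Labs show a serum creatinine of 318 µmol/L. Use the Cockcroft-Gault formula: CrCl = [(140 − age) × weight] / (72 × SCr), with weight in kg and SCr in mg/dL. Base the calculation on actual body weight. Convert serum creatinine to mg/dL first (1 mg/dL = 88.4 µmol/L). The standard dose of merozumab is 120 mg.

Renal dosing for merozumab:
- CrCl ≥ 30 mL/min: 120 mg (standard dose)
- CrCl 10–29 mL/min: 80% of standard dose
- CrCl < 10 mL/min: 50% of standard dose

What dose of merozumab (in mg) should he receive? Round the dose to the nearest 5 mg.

95 mg

SCr = 318 / 88.4 = 3.597 mg/dL
CrCl = (140 − 87) × 74.7 / (72 × 3.597) = 3959.1 / 258.98 ≈ 15.3 mL/min
CrCl ≈ 15 mL/min → bracket 10–29 mL/min.
80% of 120 mg = 96 mg → 95 mg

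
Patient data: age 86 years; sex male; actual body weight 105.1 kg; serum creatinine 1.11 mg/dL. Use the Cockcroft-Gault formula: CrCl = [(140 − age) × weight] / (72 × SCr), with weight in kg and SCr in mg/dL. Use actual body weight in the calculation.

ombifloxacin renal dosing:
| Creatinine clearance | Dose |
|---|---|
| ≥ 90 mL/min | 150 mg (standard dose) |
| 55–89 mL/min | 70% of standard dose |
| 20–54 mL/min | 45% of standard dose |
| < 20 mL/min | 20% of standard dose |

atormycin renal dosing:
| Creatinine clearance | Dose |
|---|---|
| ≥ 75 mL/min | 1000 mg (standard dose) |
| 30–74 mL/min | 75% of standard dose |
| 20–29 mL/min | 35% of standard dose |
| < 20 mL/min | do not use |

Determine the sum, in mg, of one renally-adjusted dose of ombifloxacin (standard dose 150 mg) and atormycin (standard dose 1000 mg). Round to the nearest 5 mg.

CrCl = (140 − 86) × 105.1 / (72 × 1.11) = 5675.4 / 79.92 ≈ 71.0 mL/min
CrCl ≈ 71 mL/min.
ombifloxacin: 55–89 mL/min → 70% of 150 mg = 105 mg.
atormycin: 30–74 mL/min → 75% of 1000 mg = 750 mg.
Total = 105 + 750 = 855 mg.

855 mg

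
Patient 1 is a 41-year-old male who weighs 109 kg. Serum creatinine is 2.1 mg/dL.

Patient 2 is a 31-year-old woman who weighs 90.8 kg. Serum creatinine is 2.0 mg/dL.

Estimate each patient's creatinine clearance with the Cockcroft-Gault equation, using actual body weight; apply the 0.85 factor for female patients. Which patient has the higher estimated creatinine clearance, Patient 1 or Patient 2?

Patient 1: CrCl = (140 − 41) × 109 / (72 × 2.1) = 10791.0 / 151.20 ≈ 71.4 mL/min
Patient 2: CrCl = (140 − 31) × 90.8 / (72 × 2) × 0.85 = 9897.2 / 144.00 × 0.85 ≈ 58.4 mL/min
71.4 vs 58.4 mL/min → Patient 1 is higher.

Patient 1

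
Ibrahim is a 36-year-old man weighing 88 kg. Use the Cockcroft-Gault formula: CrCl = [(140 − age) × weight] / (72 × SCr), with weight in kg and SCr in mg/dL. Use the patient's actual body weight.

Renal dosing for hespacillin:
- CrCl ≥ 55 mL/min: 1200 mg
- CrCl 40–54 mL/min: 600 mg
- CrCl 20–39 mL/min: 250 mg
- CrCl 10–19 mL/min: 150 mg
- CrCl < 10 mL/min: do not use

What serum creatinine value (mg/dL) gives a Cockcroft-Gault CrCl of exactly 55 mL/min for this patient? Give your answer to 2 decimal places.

Standard dose requires CrCl ≥ 55 mL/min.
Set (140 − 36) × 88 / (72 × SCr) = 55
SCr = (140 − 36) × 88 / (72 × 55) = 2.311 mg/dL

2.31 mg/dL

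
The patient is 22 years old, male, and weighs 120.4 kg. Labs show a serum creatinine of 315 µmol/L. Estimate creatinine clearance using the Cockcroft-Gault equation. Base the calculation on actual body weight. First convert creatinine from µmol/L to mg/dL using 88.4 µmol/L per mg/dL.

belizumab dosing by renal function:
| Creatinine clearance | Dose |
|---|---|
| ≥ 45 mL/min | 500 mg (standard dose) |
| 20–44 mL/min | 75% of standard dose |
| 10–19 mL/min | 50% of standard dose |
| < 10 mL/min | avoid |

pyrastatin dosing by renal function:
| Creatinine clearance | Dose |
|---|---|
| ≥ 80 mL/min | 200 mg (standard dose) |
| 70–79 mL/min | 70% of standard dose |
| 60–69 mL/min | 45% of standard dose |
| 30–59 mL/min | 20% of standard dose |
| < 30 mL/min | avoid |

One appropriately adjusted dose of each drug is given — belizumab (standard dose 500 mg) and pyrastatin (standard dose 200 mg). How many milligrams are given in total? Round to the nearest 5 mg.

SCr = 315 / 88.4 = 3.563 mg/dL
CrCl = (140 − 22) × 120.4 / (72 × 3.563) = 14207.2 / 256.54 ≈ 55.4 mL/min
CrCl ≈ 55 mL/min.
belizumab: ≥ 45 mL/min → 100% of 500 mg = 500 mg.
pyrastatin: 30–59 mL/min → 20% of 200 mg = 40 mg.
Total = 500 + 40 = 540 mg.

540 mg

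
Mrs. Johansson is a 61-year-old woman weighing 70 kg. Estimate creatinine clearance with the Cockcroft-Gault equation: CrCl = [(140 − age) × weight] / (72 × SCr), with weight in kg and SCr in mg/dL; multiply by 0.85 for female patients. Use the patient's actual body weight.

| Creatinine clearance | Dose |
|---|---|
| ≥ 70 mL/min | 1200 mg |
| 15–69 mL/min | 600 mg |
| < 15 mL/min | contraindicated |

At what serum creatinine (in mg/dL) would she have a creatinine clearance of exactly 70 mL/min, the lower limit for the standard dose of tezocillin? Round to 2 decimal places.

Standard dose requires CrCl ≥ 70 mL/min.
Set (140 − 61) × 70 × 0.85 / (72 × SCr) = 70
SCr = (140 − 61) × 70 × 0.85 / (72 × 70) = 0.933 mg/dL

0.93 mg/dL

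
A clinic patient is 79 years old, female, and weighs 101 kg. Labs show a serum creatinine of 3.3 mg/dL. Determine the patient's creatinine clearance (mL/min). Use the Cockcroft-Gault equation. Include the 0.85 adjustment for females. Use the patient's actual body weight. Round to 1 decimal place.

CrCl = (140 − 79) × 101 / (72 × 3.3) × 0.85 = 6161.0 / 237.60 × 0.85 ≈ 22.0 mL/min

22.0 mL/min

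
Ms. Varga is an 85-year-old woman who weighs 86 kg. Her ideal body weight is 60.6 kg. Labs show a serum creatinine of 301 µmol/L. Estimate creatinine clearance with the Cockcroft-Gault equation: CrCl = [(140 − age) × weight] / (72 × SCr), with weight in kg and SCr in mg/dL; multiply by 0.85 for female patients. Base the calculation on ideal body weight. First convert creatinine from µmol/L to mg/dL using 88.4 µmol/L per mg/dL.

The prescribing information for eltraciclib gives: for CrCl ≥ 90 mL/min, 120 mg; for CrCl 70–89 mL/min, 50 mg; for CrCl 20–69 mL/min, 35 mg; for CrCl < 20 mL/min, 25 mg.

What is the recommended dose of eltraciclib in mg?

25 mg

SCr = 301 / 88.4 = 3.405 mg/dL
CrCl = (140 − 85) × 60.6 / (72 × 3.405) × 0.85 = 3333.0 / 245.16 × 0.85 ≈ 11.6 mL/min
CrCl ≈ 12 mL/min → bracket < 20 mL/min.
Dose for this bracket: 25 mg.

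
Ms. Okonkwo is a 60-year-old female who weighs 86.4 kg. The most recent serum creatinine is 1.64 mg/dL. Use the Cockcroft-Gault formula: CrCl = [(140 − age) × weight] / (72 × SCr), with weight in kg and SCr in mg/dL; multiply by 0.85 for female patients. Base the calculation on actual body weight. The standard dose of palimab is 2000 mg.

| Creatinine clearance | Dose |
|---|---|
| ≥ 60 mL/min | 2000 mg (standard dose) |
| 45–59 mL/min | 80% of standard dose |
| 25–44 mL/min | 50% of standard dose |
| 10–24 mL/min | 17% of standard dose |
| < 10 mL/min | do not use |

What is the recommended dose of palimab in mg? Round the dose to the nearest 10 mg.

1600 mg

CrCl = (140 − 60) × 86.4 / (72 × 1.64) × 0.85 = 6912.0 / 118.08 × 0.85 ≈ 49.8 mL/min
CrCl ≈ 50 mL/min → bracket 45–59 mL/min.
80% of 2000 mg = 1600 mg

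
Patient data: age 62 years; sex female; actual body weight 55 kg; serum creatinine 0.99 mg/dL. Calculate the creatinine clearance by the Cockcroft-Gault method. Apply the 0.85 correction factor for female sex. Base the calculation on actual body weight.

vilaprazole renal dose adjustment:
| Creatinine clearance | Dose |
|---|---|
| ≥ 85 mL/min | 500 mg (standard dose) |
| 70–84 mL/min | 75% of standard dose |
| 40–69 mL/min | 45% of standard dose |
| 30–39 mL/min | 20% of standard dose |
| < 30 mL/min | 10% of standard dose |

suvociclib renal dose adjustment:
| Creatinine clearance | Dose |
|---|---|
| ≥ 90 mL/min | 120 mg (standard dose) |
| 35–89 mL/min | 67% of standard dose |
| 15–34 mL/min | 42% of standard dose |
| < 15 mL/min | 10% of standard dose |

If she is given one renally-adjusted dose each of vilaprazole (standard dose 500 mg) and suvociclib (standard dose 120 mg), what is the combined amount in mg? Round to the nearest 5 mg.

305 mg

CrCl = (140 − 62) × 55 / (72 × 0.99) × 0.85 = 4290.0 / 71.28 × 0.85 ≈ 51.2 mL/min
CrCl ≈ 51 mL/min.
vilaprazole: 40–69 mL/min → 45% of 500 mg = 225 mg.
suvociclib: 35–89 mL/min → 67% of 120 mg = 80.4 mg.
Total = 225 + 80.4 = 305.4 mg.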